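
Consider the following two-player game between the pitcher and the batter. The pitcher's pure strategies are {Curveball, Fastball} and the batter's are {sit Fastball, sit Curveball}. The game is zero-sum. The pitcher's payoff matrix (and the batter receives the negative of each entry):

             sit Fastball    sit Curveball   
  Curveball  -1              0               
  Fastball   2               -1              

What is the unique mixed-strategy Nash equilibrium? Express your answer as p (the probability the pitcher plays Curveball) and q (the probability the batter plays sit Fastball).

For the batter to be willing to mix, the batter must be indifferent between sit Fastball and sit Curveball, which pins down the pitcher's mix.
  the batter's expected payoff from sit Fastball: p·1 + (1−p)·(-2) = 3p - 2
  the batter's expected payoff from sit Curveball: p·0 + (1−p)·1 = -p + 1
  3p - 2 = -p + 1  ⇒  4p = 3  ⇒  p = 3/4.
The pitcher's indifference between Curveball and Fastball determines the batter's mixing probability q:
  the pitcher's expected payoff from Curveball: q·(-1) + (1−q)·0 = -q
  the pitcher's expected payoff from Fastball: q·2 + (1−q)·(-1) = 3q - 1
  -q = 3q - 1  ⇒  -4q = -1  ⇒  q = 1/4.

p = 3/4, q = 1/4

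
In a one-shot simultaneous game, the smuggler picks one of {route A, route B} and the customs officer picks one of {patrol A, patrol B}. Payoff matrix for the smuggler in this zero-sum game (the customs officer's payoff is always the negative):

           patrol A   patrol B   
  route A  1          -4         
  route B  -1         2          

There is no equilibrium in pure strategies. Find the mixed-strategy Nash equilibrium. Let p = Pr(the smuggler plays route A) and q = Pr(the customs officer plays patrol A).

p = 3/8, q = 3/4

For the customs officer to be willing to mix, the customs officer must be indifferent between patrol A and patrol B, which pins down the smuggler's mix.
  the customs officer's payoff from patrol A: p·(-1) + (1−p)·1 = -2p + 1
  the customs officer's payoff from patrol B: p·4 + (1−p)·(-2) = 6p - 2
  -2p + 1 = 6p - 2  ⇒  -8p = -3  ⇒  p = 3/8.
For the smuggler to be willing to mix, the smuggler must be indifferent between route A and route B, which pins down the customs officer's mix.
  the smuggler's expected payoff from route A: q·1 + (1−q)·(-4) = 5q - 4
  the smuggler's expected payoff from route B: q·(-1) + (1−q)·2 = -3q + 2
  5q - 4 = -3q + 2  ⇒  8q = 6  ⇒  q = 3/4.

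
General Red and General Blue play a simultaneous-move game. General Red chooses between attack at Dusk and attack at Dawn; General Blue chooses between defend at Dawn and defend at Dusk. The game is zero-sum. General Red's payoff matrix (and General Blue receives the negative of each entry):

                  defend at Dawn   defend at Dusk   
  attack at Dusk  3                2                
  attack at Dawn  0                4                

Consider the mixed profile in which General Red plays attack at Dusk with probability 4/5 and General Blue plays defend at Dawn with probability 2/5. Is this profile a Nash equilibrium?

Yes

Check General Blue's indifference given General Red's mix p = 4/5:
  payoff from defend at Dawn = -12/5; payoff from defend at Dusk = -12/5 — equal.
Check General Red's indifference given General Blue's mix q = 2/5:
  payoff from attack at Dusk = 12/5; payoff from attack at Dawn = 12/5 — equal.
Both players are indifferent, so neither can profitably deviate.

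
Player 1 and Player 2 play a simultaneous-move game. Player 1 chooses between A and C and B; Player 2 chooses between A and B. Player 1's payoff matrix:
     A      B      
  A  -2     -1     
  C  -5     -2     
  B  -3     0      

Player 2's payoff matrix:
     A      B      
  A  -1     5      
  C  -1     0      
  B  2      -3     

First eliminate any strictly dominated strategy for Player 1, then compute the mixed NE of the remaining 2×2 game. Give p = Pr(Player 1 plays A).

Player 1's strategy C is strictly dominated by A: -2 > -5 and -1 > -2. Eliminate C.
Set Player 2's expected payoff from A equal to that from B:
  Player 2's payoff from A: p·(-1) + (1−p)·2 = -3p + 2
  Player 2's payoff from B: p·5 + (1−p)·(-3) = 8p - 3
  -3p + 2 = 8p - 3  ⇒  -11p = -5  ⇒  p = 5/11.

p = 5/11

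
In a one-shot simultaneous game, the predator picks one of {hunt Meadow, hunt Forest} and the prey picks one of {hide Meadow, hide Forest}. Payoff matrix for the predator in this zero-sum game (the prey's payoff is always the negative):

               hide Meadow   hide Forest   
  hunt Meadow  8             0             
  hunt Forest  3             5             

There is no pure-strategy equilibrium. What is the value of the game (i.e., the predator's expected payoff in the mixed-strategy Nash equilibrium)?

Set the predator's expected payoff from hunt Meadow equal to that from hunt Forest:
  the predator's expected payoff from hunt Meadow: q·8 + (1−q)·0 = 8q
  the predator's expected payoff from hunt Forest: q·3 + (1−q)·5 = -2q + 5
  8q = -2q + 5  ⇒  10q = 5  ⇒  q = 1/2.
The value is the predator's expected payoff against this mix (using hunt Meadow): (1/2)·8 + (1/2)·0 = 4.

v = 4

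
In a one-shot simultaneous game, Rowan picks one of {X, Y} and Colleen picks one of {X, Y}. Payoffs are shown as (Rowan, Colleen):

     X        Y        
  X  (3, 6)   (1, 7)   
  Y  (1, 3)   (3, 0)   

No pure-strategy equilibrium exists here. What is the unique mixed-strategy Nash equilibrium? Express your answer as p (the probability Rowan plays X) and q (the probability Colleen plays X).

p = 3/4, q = 1/2

Set Colleen's expected payoff from X equal to that from Y:
  Colleen's payoff to X: p·6 + (1−p)·3 = 3p + 3
  Colleen's payoff to Y: p·7 + (1−p)·0 = 7p
  3p + 3 = 7p  ⇒  -4p = -3  ⇒  p = 3/4.
For Rowan to be willing to mix, Rowan must be indifferent between X and Y, which pins down Colleen's mix.
  Rowan's payoff from X: q·3 + (1−q)·1 = 2q + 1
  Rowan's payoff from Y: q·1 + (1−q)·3 = -2q + 3
  2q + 1 = -2q + 3  ⇒  4q = 2  ⇒  q = 1/2.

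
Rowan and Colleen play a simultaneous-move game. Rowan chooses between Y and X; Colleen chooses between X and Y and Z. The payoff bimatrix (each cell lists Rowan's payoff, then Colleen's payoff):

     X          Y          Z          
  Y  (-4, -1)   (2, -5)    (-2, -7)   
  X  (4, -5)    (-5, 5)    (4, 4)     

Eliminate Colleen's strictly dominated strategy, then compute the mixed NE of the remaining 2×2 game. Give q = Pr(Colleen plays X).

Colleen's strategy Z is strictly dominated by Y: -5 > -7 and 5 > 4. Eliminate Z.
For Rowan to be willing to mix, Rowan must be indifferent between Y and X, which pins down Colleen's mix.
  Rowan's expected payoff from Y: q·(-4) + (1−q)·2 = -6q + 2
  Rowan's expected payoff from X: q·4 + (1−q)·(-5) = 9q - 5
  -6q + 2 = 9q - 5  ⇒  -15q = -7  ⇒  q = 7/15.

q = 7/15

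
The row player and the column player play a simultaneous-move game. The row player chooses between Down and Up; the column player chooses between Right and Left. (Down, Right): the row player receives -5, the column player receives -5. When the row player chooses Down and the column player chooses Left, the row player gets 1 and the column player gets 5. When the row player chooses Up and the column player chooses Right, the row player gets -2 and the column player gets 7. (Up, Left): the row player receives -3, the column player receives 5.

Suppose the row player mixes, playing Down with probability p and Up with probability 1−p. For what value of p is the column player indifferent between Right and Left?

Set the column player's expected payoff from Right equal to that from Left:
  the column player's payoff from Right: p·(-5) + (1−p)·7 = -12p + 7
  the column player's payoff from Left: p·5 + (1−p)·5 = 5
  -12p + 7 = 5  ⇒  -12p = -2  ⇒  p = 1/6.

p = 1/6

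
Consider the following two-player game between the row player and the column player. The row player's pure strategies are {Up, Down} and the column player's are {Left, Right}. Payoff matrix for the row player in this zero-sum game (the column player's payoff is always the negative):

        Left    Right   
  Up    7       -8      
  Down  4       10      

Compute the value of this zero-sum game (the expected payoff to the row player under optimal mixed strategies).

v = 34/7

Set the row player's expected payoff from Up equal to that from Down:
  the row player's expected payoff from Up: q·7 + (1−q)·(-8) = 15q - 8
  the row player's expected payoff from Down: q·4 + (1−q)·10 = -6q + 10
  15q - 8 = -6q + 10  ⇒  21q = 18  ⇒  q = 6/7.
The value is the row player's expected payoff against this mix (using Up): (6/7)·7 + (1/7)·(-8) = 34/7.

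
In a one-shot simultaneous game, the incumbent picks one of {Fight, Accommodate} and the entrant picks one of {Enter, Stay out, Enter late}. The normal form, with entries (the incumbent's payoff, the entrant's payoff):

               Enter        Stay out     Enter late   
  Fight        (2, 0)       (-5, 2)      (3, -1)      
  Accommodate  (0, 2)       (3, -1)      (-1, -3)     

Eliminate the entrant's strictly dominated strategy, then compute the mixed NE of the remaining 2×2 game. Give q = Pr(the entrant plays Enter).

The entrant's strategy Enter late is strictly dominated by Stay out: 2 > -1 and -1 > -3. Eliminate Enter late.
The incumbent's indifference between Fight and Accommodate determines the entrant's mixing probability q:
  the incumbent's expected payoff from Fight: q·2 + (1−q)·(-5) = 7q - 5
  the incumbent's expected payoff from Accommodate: q·0 + (1−q)·3 = -3q + 3
  7q - 5 = -3q + 3  ⇒  10q = 8  ⇒  q = 4/5.

q = 4/5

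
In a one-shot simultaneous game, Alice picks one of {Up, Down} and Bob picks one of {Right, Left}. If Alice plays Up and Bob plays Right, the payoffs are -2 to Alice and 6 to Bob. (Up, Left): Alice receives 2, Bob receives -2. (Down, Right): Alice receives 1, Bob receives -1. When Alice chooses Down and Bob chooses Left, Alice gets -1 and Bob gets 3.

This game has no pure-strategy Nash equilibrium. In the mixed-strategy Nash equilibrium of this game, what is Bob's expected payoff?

Bob's indifference between Right and Left determines Alice's mixing probability p:
  Bob's payoff to Right: p·6 + (1−p)·(-1) = 7p - 1
  Bob's payoff to Left: p·(-2) + (1−p)·3 = -5p + 3
  7p - 1 = -5p + 3  ⇒  12p = 4  ⇒  p = 1/3.
At equilibrium Bob is indifferent across columns, so Bob's payoff equals the payoff from Right: (1/3)·6 + (2/3)·(-1) = 4/3.

4/3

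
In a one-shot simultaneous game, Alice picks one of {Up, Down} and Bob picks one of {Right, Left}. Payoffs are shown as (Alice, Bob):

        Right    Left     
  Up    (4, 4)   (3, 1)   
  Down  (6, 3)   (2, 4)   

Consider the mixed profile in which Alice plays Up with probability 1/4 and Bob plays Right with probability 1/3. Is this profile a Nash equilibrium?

Yes

Check Bob's indifference given Alice's mix p = 1/4:
  payoff from Right = 13/4; payoff from Left = 13/4 — equal.
Check Alice's indifference given Bob's mix q = 1/3:
  payoff from Up = 10/3; payoff from Down = 10/3 — equal.
Both players are indifferent, so neither can profitably deviate.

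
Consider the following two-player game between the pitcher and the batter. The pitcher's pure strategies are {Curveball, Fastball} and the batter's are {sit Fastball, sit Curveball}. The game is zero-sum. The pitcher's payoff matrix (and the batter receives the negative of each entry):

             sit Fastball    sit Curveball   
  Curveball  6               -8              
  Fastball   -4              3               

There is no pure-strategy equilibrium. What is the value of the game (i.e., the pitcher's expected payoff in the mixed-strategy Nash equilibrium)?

Set the pitcher's expected payoff from Curveball equal to that from Fastball:
  the pitcher's payoff to Curveball: q·6 + (1−q)·(-8) = 14q - 8
  the pitcher's payoff to Fastball: q·(-4) + (1−q)·3 = -7q + 3
  14q - 8 = -7q + 3  ⇒  21q = 11  ⇒  q = 11/21.
The value is the pitcher's expected payoff against this mix (using Curveball): (11/21)·6 + (10/21)·(-8) = -2/3.

v = -2/3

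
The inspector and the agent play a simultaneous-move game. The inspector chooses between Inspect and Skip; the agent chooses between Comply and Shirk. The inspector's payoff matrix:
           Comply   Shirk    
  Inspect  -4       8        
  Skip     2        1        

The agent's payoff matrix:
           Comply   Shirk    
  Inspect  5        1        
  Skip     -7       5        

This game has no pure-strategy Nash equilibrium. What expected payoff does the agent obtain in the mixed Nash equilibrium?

For the agent to be willing to mix, the agent must be indifferent between Comply and Shirk, which pins down the inspector's mix.
  the agent's payoff from Comply: p·5 + (1−p)·(-7) = 12p - 7
  the agent's payoff from Shirk: p·1 + (1−p)·5 = -4p + 5
  12p - 7 = -4p + 5  ⇒  16p = 12  ⇒  p = 3/4.
At equilibrium the agent is indifferent across columns, so the agent's payoff equals the payoff from Comply: (3/4)·5 + (1/4)·(-7) = 2.

2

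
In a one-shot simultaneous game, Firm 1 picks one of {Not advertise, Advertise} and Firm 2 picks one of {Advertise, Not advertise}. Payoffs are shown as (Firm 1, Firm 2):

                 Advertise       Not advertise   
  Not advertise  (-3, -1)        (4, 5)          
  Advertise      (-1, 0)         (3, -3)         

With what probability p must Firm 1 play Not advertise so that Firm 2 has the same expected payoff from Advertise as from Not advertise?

Set Firm 2's expected payoff from Advertise equal to that from Not advertise:
  Firm 2's payoff to Advertise: p·(-1) + (1−p)·0 = -p
  Firm 2's payoff to Not advertise: p·5 + (1−p)·(-3) = 8p - 3
  -p = 8p - 3  ⇒  -9p = -3  ⇒  p = 1/3.

p = 1/3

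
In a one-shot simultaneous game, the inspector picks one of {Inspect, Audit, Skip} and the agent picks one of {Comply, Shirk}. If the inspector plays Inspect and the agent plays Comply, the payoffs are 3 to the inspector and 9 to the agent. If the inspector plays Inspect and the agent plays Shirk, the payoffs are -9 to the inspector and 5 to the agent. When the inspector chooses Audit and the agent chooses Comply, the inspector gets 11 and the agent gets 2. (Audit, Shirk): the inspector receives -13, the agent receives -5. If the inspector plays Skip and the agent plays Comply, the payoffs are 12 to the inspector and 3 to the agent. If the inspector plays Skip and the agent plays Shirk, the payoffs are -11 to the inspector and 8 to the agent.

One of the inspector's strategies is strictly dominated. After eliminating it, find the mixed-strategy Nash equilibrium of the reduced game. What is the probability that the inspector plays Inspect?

The inspector's strategy Audit is strictly dominated by Skip: 12 > 11 and -11 > -13. Eliminate Audit.
For the agent to be willing to mix, the agent must be indifferent between Comply and Shirk, which pins down the inspector's mix.
  the agent's payoff to Comply: p·9 + (1−p)·3 = 6p + 3
  the agent's payoff to Shirk: p·5 + (1−p)·8 = -3p + 8
  6p + 3 = -3p + 8  ⇒  9p = 5  ⇒  p = 5/9.

p = 5/9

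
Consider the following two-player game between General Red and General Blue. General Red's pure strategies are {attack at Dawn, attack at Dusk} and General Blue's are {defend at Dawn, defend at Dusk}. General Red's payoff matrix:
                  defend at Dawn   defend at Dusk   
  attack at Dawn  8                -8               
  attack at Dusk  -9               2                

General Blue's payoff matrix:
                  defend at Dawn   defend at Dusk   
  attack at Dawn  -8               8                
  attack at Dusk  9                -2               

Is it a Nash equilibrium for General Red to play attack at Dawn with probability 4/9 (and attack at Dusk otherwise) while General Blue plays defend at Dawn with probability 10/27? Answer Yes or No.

Given General Red's mix p = 4/9, General Blue's payoff from defend at Dawn is 13/9 but from defend at Dusk is 22/9. General Blue strictly prefers defend at Dusk, so General Blue would not mix.
So the proposed profile is not a Nash equilibrium.

No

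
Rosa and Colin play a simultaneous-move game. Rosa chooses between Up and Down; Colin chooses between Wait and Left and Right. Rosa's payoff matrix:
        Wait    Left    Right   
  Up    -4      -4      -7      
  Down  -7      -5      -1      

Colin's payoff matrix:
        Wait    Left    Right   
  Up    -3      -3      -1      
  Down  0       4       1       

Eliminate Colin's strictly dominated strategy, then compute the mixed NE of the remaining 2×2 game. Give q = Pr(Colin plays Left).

Colin's strategy Wait is strictly dominated by Right: -1 > -3 and 1 > 0. Eliminate Wait.
Colin's mix must leave Rosa indifferent between Up and Down.
  Rosa's payoff to Up: q·(-4) + (1−q)·(-7) = 3q - 7
  Rosa's payoff to Down: q·(-5) + (1−q)·(-1) = -4q - 1
  3q - 7 = -4q - 1  ⇒  7q = 6  ⇒  q = 6/7.

q = 6/7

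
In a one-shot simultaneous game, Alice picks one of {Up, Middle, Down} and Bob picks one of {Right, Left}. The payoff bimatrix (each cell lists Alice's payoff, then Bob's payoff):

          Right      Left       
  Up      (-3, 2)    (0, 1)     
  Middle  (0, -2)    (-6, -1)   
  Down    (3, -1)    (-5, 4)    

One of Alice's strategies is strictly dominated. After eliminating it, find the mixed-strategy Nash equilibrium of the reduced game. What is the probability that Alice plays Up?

p = 5/6

Alice's strategy Middle is strictly dominated by Down: 3 > 0 and -5 > -6. Eliminate Middle.
In a mixed equilibrium Bob is indifferent between Right and Left; this condition fixes p.
  Bob's expected payoff from Right: p·2 + (1−p)·(-1) = 3p - 1
  Bob's expected payoff from Left: p·1 + (1−p)·4 = -3p + 4
  3p - 1 = -3p + 4  ⇒  6p = 5  ⇒  p = 5/6.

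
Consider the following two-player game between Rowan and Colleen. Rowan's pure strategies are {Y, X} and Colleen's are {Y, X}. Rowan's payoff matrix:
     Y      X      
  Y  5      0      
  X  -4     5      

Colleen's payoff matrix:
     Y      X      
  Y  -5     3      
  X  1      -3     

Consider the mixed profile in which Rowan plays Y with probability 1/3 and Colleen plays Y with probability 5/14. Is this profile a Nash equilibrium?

Check Colleen's indifference given Rowan's mix p = 1/3:
  payoff from Y = -1; payoff from X = -1 — equal.
Check Rowan's indifference given Colleen's mix q = 5/14:
  payoff from Y = 25/14; payoff from X = 25/14 — equal.
Both players are indifferent, so neither can profitably deviate.

Yes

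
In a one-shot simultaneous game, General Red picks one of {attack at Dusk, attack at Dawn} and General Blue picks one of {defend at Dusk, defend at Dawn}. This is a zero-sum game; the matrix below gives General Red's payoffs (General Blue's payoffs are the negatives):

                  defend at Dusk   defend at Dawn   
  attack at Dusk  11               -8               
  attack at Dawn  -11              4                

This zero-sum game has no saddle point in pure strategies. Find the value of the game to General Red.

v = -22/17

General Red's indifference between attack at Dusk and attack at Dawn determines General Blue's mixing probability q:
  General Red's expected payoff from attack at Dusk: q·11 + (1−q)·(-8) = 19q - 8
  General Red's expected payoff from attack at Dawn: q·(-11) + (1−q)·4 = -15q + 4
  19q - 8 = -15q + 4  ⇒  34q = 12  ⇒  q = 6/17.
The value is General Red's expected payoff against this mix (using attack at Dusk): (6/17)·11 + (11/17)·(-8) = -22/17.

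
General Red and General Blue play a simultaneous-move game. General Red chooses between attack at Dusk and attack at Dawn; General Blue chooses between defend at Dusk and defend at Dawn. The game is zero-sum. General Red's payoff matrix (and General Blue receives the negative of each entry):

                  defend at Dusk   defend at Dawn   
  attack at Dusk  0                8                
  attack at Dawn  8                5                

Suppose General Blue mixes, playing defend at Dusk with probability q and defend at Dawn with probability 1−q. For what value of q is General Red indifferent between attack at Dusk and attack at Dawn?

q = 3/11

General Blue's mix must leave General Red indifferent between attack at Dusk and attack at Dawn.
  General Red's payoff from attack at Dusk: q·0 + (1−q)·8 = -8q + 8
  General Red's payoff from attack at Dawn: q·8 + (1−q)·5 = 3q + 5
  -8q + 8 = 3q + 5  ⇒  -11q = -3  ⇒  q = 3/11.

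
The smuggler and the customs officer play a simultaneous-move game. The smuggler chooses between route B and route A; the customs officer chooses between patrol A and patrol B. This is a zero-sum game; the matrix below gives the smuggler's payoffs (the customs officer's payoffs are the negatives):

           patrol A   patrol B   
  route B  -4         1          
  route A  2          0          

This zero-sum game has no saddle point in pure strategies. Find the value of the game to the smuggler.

v = 2/7

In a mixed equilibrium the smuggler is indifferent between route B and route A; this condition fixes q.
  the smuggler's payoff to route B: q·(-4) + (1−q)·1 = -5q + 1
  the smuggler's payoff to route A: q·2 + (1−q)·0 = 2q
  -5q + 1 = 2q  ⇒  -7q = -1  ⇒  q = 1/7.
The value is the smuggler's expected payoff against this mix (using route B): (1/7)·(-4) + (6/7)·1 = 2/7.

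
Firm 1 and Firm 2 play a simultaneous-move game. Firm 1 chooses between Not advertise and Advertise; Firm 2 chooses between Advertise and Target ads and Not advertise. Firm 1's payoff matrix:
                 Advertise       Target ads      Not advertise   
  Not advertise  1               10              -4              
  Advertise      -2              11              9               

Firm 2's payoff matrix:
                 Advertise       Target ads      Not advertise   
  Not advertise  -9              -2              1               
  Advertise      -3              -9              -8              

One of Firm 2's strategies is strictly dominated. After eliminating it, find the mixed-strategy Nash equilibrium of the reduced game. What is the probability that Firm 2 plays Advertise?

Firm 2's strategy Target ads is strictly dominated by Not advertise: 1 > -2 and -8 > -9. Eliminate Target ads.
Set Firm 1's expected payoff from Not advertise equal to that from Advertise:
  Firm 1's expected payoff from Not advertise: q·1 + (1−q)·(-4) = 5q - 4
  Firm 1's expected payoff from Advertise: q·(-2) + (1−q)·9 = -11q + 9
  5q - 4 = -11q + 9  ⇒  16q = 13  ⇒  q = 13/16.

q = 13/16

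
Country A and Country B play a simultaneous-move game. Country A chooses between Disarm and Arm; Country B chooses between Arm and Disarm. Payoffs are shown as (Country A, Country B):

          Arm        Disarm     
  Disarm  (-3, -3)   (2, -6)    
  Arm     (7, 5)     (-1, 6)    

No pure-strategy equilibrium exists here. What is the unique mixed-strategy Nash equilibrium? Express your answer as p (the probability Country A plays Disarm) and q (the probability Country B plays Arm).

For Country B to be willing to mix, Country B must be indifferent between Arm and Disarm, which pins down Country A's mix.
  Country B's payoff from Arm: p·(-3) + (1−p)·5 = -8p + 5
  Country B's payoff from Disarm: p·(-6) + (1−p)·6 = -12p + 6
  -8p + 5 = -12p + 6  ⇒  4p = 1  ⇒  p = 1/4.
In a mixed equilibrium Country A is indifferent between Disarm and Arm; this condition fixes q.
  Country A's expected payoff from Disarm: q·(-3) + (1−q)·2 = -5q + 2
  Country A's expected payoff from Arm: q·7 + (1−q)·(-1) = 8q - 1
  -5q + 2 = 8q - 1  ⇒  -13q = -3  ⇒  q = 3/13.

p = 1/4, q = 3/13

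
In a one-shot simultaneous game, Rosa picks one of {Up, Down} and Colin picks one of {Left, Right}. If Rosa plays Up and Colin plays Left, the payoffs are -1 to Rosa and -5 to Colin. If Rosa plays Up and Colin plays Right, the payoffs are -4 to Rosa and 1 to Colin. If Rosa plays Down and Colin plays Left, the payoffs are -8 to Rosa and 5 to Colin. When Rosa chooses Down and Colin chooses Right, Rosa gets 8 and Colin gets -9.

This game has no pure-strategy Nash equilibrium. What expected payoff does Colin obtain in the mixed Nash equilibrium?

-2

Set Colin's expected payoff from Left equal to that from Right:
  Colin's expected payoff from Left: p·(-5) + (1−p)·5 = -10p + 5
  Colin's expected payoff from Right: p·1 + (1−p)·(-9) = 10p - 9
  -10p + 5 = 10p - 9  ⇒  -20p = -14  ⇒  p = 7/10.
At equilibrium Colin is indifferent across columns, so Colin's payoff equals the payoff from Left: (7/10)·(-5) + (3/10)·5 = -2.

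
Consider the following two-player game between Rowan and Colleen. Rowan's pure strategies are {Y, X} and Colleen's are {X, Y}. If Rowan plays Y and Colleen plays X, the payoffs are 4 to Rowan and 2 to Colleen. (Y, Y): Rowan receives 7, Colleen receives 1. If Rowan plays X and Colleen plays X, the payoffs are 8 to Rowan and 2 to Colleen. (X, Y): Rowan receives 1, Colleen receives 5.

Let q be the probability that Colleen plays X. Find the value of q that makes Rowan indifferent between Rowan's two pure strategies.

q = 3/5

Set Rowan's expected payoff from Y equal to that from X:
  Rowan's payoff to Y: q·4 + (1−q)·7 = -3q + 7
  Rowan's payoff to X: q·8 + (1−q)·1 = 7q + 1
  -3q + 7 = 7q + 1  ⇒  -10q = -6  ⇒  q = 3/5.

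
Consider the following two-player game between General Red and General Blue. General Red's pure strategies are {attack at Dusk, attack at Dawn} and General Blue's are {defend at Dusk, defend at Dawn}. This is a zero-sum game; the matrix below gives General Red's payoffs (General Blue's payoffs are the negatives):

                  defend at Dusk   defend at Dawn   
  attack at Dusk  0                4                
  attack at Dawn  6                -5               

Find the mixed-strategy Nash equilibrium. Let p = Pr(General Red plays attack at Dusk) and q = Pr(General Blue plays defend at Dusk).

p = 11/15, q = 3/5

In a mixed equilibrium General Blue is indifferent between defend at Dusk and defend at Dawn; this condition fixes p.
  General Blue's payoff to defend at Dusk: p·0 + (1−p)·(-6) = 6p - 6
  General Blue's payoff to defend at Dawn: p·(-4) + (1−p)·5 = -9p + 5
  6p - 6 = -9p + 5  ⇒  15p = 11  ⇒  p = 11/15.
In a mixed equilibrium General Red is indifferent between attack at Dusk and attack at Dawn; this condition fixes q.
  General Red's payoff from attack at Dusk: q·0 + (1−q)·4 = -4q + 4
  General Red's payoff from attack at Dawn: q·6 + (1−q)·(-5) = 11q - 5
  -4q + 4 = 11q - 5  ⇒  -15q = -9  ⇒  q = 3/5.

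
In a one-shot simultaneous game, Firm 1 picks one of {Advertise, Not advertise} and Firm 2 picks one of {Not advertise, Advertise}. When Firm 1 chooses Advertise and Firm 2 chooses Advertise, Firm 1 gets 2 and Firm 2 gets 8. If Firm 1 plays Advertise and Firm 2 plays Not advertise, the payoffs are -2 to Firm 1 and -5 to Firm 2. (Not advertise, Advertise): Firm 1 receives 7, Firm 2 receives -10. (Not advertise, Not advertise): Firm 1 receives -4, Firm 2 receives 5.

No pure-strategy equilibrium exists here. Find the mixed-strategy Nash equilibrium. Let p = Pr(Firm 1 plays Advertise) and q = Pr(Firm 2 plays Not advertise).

p = 15/28, q = 5/7

Firm 1's mix must leave Firm 2 indifferent between Not advertise and Advertise.
  Firm 2's payoff to Not advertise: p·(-5) + (1−p)·5 = -10p + 5
  Firm 2's payoff to Advertise: p·8 + (1−p)·(-10) = 18p - 10
  -10p + 5 = 18p - 10  ⇒  -28p = -15  ⇒  p = 15/28.
Set Firm 1's expected payoff from Advertise equal to that from Not advertise:
  Firm 1's payoff from Advertise: q·(-2) + (1−q)·2 = -4q + 2
  Firm 1's payoff from Not advertise: q·(-4) + (1−q)·7 = -11q + 7
  -4q + 2 = -11q + 7  ⇒  7q = 5  ⇒  q = 5/7.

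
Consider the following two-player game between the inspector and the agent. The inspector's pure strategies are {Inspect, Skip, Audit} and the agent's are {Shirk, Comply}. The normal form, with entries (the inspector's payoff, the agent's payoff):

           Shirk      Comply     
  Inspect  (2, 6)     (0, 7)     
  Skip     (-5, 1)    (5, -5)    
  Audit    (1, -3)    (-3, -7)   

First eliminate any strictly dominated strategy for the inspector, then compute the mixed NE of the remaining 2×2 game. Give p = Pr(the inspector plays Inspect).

p = 6/7

The inspector's strategy Audit is strictly dominated by Inspect: 2 > 1 and 0 > -3. Eliminate Audit.
The agent's indifference between Shirk and Comply determines the inspector's mixing probability p:
  the agent's payoff to Shirk: p·6 + (1−p)·1 = 5p + 1
  the agent's payoff to Comply: p·7 + (1−p)·(-5) = 12p - 5
  5p + 1 = 12p - 5  ⇒  -7p = -6  ⇒  p = 6/7.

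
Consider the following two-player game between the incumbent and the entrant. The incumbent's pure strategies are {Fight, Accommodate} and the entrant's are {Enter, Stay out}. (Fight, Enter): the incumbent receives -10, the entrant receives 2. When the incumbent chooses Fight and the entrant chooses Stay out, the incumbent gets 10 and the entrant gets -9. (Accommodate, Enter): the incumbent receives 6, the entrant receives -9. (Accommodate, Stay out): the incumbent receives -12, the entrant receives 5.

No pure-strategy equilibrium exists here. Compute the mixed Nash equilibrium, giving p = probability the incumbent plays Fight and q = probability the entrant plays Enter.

In a mixed equilibrium the entrant is indifferent between Enter and Stay out; this condition fixes p.
  the entrant's expected payoff from Enter: p·2 + (1−p)·(-9) = 11p - 9
  the entrant's expected payoff from Stay out: p·(-9) + (1−p)·5 = -14p + 5
  11p - 9 = -14p + 5  ⇒  25p = 14  ⇒  p = 14/25.
For the incumbent to be willing to mix, the incumbent must be indifferent between Fight and Accommodate, which pins down the entrant's mix.
  the incumbent's payoff to Fight: q·(-10) + (1−q)·10 = -20q + 10
  the incumbent's payoff to Accommodate: q·6 + (1−q)·(-12) = 18q - 12
  -20q + 10 = 18q - 12  ⇒  -38q = -22  ⇒  q = 11/19.

p = 14/25, q = 11/19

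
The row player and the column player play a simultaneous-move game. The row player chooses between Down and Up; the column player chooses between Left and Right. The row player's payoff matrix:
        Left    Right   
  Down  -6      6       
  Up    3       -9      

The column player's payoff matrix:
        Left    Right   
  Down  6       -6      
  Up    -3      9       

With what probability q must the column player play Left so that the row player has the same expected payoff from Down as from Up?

For the row player to be willing to mix, the row player must be indifferent between Down and Up, which pins down the column player's mix.
  the row player's expected payoff from Down: q·(-6) + (1−q)·6 = -12q + 6
  the row player's expected payoff from Up: q·3 + (1−q)·(-9) = 12q - 9
  -12q + 6 = 12q - 9  ⇒  -24q = -15  ⇒  q = 5/8.

q = 5/8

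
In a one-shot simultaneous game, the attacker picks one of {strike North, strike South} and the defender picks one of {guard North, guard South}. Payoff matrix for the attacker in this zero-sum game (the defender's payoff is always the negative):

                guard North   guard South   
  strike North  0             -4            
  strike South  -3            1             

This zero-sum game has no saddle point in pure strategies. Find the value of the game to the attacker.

v = -3/2

For the attacker to be willing to mix, the attacker must be indifferent between strike North and strike South, which pins down the defender's mix.
  the attacker's expected payoff from strike North: q·0 + (1−q)·(-4) = 4q - 4
  the attacker's expected payoff from strike South: q·(-3) + (1−q)·1 = -4q + 1
  4q - 4 = -4q + 1  ⇒  8q = 5  ⇒  q = 5/8.
The value is the attacker's expected payoff against this mix (using strike North): (5/8)·0 + (3/8)·(-4) = -3/2.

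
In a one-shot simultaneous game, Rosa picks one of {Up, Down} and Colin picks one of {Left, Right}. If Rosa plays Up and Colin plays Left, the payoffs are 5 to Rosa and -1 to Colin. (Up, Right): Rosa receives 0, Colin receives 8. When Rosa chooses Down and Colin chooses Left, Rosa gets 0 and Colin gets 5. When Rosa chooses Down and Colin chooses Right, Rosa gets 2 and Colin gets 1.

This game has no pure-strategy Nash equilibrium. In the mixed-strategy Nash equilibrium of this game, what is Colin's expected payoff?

41/13

Colin's indifference between Left and Right determines Rosa's mixing probability p:
  Colin's payoff from Left: p·(-1) + (1−p)·5 = -6p + 5
  Colin's payoff from Right: p·8 + (1−p)·1 = 7p + 1
  -6p + 5 = 7p + 1  ⇒  -13p = -4  ⇒  p = 4/13.
At equilibrium Colin is indifferent across columns, so Colin's payoff equals the payoff from Left: (4/13)·(-1) + (9/13)·5 = 41/13.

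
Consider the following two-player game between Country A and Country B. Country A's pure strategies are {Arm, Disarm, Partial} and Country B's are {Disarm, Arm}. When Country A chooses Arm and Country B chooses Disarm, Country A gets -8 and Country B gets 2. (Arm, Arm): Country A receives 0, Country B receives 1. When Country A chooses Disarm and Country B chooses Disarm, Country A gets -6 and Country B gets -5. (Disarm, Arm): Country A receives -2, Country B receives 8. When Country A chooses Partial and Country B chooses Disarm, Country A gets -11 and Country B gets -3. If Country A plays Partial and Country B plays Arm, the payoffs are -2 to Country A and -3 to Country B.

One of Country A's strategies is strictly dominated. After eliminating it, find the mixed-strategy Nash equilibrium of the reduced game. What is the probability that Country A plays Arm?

p = 13/14

Country A's strategy Partial is strictly dominated by Arm: -8 > -11 and 0 > -2. Eliminate Partial.
Set Country B's expected payoff from Disarm equal to that from Arm:
  Country B's payoff from Disarm: p·2 + (1−p)·(-5) = 7p - 5
  Country B's payoff from Arm: p·1 + (1−p)·8 = -7p + 8
  7p - 5 = -7p + 8  ⇒  14p = 13  ⇒  p = 13/14.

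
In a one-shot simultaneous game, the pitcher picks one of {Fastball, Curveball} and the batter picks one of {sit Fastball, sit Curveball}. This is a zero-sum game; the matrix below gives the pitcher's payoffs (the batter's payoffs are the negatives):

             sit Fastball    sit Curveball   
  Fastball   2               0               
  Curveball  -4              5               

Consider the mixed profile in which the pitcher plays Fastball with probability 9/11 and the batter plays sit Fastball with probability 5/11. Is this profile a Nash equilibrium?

Yes

Check the batter's indifference given the pitcher's mix p = 9/11:
  payoff from sit Fastball = -10/11; payoff from sit Curveball = -10/11 — equal.
Check the pitcher's indifference given the batter's mix q = 5/11:
  payoff from Fastball = 10/11; payoff from Curveball = 10/11 — equal.
Both players are indifferent, so neither can profitably deviate.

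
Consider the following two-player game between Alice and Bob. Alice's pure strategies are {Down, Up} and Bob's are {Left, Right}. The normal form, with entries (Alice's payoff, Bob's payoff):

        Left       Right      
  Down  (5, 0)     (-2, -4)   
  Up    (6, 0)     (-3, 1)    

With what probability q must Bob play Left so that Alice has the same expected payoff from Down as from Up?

In a mixed equilibrium Alice is indifferent between Down and Up; this condition fixes q.
  Alice's expected payoff from Down: q·5 + (1−q)·(-2) = 7q - 2
  Alice's expected payoff from Up: q·6 + (1−q)·(-3) = 9q - 3
  7q - 2 = 9q - 3  ⇒  -2q = -1  ⇒  q = 1/2.

q = 1/2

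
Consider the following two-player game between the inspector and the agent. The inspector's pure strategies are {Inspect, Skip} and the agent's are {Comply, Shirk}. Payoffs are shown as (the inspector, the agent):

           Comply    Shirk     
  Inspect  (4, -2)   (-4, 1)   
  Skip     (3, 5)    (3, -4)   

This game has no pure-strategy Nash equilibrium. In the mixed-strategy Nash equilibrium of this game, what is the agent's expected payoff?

-1/4

In a mixed equilibrium the agent is indifferent between Comply and Shirk; this condition fixes p.
  the agent's expected payoff from Comply: p·(-2) + (1−p)·5 = -7p + 5
  the agent's expected payoff from Shirk: p·1 + (1−p)·(-4) = 5p - 4
  -7p + 5 = 5p - 4  ⇒  -12p = -9  ⇒  p = 3/4.
At equilibrium the agent is indifferent across columns, so the agent's payoff equals the payoff from Comply: (3/4)·(-2) + (1/4)·5 = -1/4.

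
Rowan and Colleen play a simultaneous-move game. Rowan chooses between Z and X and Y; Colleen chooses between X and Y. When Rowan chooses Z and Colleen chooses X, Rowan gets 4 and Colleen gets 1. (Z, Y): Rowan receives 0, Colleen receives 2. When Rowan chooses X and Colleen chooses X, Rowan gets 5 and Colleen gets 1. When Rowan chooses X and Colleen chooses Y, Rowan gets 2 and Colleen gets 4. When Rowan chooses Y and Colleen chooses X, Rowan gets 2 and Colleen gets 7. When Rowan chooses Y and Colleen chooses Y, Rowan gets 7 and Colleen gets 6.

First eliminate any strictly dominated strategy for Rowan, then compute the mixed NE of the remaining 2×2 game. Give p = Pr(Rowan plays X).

Rowan's strategy Z is strictly dominated by X: 5 > 4 and 2 > 0. Eliminate Z.
In a mixed equilibrium Colleen is indifferent between X and Y; this condition fixes p.
  Colleen's payoff from X: p·1 + (1−p)·7 = -6p + 7
  Colleen's payoff from Y: p·4 + (1−p)·6 = -2p + 6
  -6p + 7 = -2p + 6  ⇒  -4p = -1  ⇒  p = 1/4.

p = 1/4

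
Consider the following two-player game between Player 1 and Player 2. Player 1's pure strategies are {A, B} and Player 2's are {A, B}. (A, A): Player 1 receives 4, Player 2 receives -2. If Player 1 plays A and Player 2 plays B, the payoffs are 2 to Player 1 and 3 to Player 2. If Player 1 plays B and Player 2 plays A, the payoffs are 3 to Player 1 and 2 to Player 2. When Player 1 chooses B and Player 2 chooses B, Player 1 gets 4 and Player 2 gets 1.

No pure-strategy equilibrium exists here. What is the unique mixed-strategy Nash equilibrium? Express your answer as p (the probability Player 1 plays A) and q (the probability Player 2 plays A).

p = 1/6, q = 2/3

Player 2's indifference between A and B determines Player 1's mixing probability p:
  Player 2's payoff to A: p·(-2) + (1−p)·2 = -4p + 2
  Player 2's payoff to B: p·3 + (1−p)·1 = 2p + 1
  -4p + 2 = 2p + 1  ⇒  -6p = -1  ⇒  p = 1/6.
Player 2's mix must leave Player 1 indifferent between A and B.
  Player 1's payoff to A: q·4 + (1−q)·2 = 2q + 2
  Player 1's payoff to B: q·3 + (1−q)·4 = -q + 4
  2q + 2 = -q + 4  ⇒  3q = 2  ⇒  q = 2/3.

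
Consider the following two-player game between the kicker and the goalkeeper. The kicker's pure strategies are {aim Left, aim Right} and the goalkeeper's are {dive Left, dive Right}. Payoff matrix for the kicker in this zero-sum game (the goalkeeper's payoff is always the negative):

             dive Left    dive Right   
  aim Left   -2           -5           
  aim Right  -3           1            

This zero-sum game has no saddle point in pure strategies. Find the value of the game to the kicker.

For the kicker to be willing to mix, the kicker must be indifferent between aim Left and aim Right, which pins down the goalkeeper's mix.
  the kicker's payoff to aim Left: q·(-2) + (1−q)·(-5) = 3q - 5
  the kicker's payoff to aim Right: q·(-3) + (1−q)·1 = -4q + 1
  3q - 5 = -4q + 1  ⇒  7q = 6  ⇒  q = 6/7.
The value is the kicker's expected payoff against this mix (using aim Left): (6/7)·(-2) + (1/7)·(-5) = -17/7.

v = -17/7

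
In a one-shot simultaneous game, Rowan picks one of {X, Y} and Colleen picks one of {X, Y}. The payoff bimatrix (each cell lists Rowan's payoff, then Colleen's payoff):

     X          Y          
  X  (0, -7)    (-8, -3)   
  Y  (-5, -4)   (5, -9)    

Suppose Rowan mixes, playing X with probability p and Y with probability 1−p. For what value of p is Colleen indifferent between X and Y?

p = 5/9

In a mixed equilibrium Colleen is indifferent between X and Y; this condition fixes p.
  Colleen's payoff from X: p·(-7) + (1−p)·(-4) = -3p - 4
  Colleen's payoff from Y: p·(-3) + (1−p)·(-9) = 6p - 9
  -3p - 4 = 6p - 9  ⇒  -9p = -5  ⇒  p = 5/9.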